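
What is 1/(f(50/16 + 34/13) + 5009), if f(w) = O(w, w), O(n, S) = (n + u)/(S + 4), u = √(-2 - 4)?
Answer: 2570342641/12876361123346 - 26338*I*√6/6438180561673 ≈ 0.00019962 - 1.0021e-8*I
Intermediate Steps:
u = I*√6 (u = √(-6) = I*√6 ≈ 2.4495*I)
O(n, S) = (n + I*√6)/(4 + S) (O(n, S) = (n + I*√6)/(S + 4) = (n + I*√6)/(4 + S))
f(w) = (w + I*√6)/(4 + w)
1/(f(50/16 + 34/13) + 5009) = 1/(((50/16 + 34/13) + I*√6)/(4 + (50/16 + 34/13)) + 5009) = 1/(((50*(1/16) + 34*(1/13)) + I*√6)/(4 + (50*(1/16) + 34*(1/13))) + 5009) = 1/(((25/8 + 34/13) + I*√6)/(4 + (25/8 + 34/13)) + 5009) = 1/((597/104 + I*√6)/(4 + 597/104) + 5009) = 1/((597/104 + I*√6)/(1013/104) + 5009) = 1/(104*(597/104 + I*√6)/1013 + 5009) = 1/((597/1013 + 104*I*√6/1013) + 5009) = 1/(5074714/1013 + 104*I*√6/1013)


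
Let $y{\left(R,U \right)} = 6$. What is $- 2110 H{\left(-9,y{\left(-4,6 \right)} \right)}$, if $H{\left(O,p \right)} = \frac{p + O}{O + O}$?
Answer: $- \frac{1055}{3} \approx -351.67$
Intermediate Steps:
$H{\left(O,p \right)} = \frac{O + p}{2 O}$
$- 2110 H{\left(-9,y{\left(-4,6 \right)} \right)} = - 2110 \frac{-9 + 6}{2 \left(-9\right)} = - 2110 \cdot \frac{1}{2} \left(- \frac{1}{9}\right) \left(-3\right) = \left(-2110\right) \frac{1}{6} = - \frac{1055}{3}$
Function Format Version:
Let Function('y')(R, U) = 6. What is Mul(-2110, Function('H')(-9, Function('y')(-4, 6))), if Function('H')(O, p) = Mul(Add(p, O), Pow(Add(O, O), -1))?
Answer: Rational(-1055, 3) ≈ -351.67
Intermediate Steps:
Function('H')(O, p) = Mul(Rational(1, 2), Pow(O, -1), Add(O, p)) (Function('H')(O, p) = Mul(Add(O, p), Pow(Mul(2, O), -1)) = Mul(Add(O, p), Mul(Rational(1, 2), Pow(O, -1))) = Mul(Rational(1, 2), Pow(O, -1), Add(O, p)))
Mul(-2110, Function('H')(-9, Function('y')(-4, 6))) = Mul(-2110, Mul(Rational(1, 2), Pow(-9, -1), Add(-9, 6))) = Mul(-2110, Mul(Rational(1, 2), Rational(-1, 9), -3)) = Mul(-2110, Rational(1, 6)) = Rational(-1055, 3)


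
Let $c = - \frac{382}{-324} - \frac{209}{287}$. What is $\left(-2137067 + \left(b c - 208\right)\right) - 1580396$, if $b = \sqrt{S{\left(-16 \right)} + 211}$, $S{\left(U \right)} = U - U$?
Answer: $-3717671 + \frac{20959 \sqrt{211}}{46494} \approx -3.7177 \cdot 10^{6}$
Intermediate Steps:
$S{\left(U \right)} = 0$
$b = \sqrt{211}$ ($b = \sqrt{0 + 211} = \sqrt{211} \approx 14.526$)
$c = \frac{20959}{46494}$ ($c = \left(-382\right) \left(- \frac{1}{324}\right) - \frac{209}{287} = \frac{191}{162} - \frac{209}{287} = \frac{20959}{46494} \approx 0.45079$)
$\left(-2137067 + \left(b c - 208\right)\right) - 1580396 = \left(-2137067 - \left(208 - \sqrt{211} \cdot \frac{20959}{46494}\right)\right) - 1580396 = \left(-2137067 - \left(208 - \frac{20959 \sqrt{211}}{46494}\right)\right) - 1580396 = \left(-2137275 + \frac{20959 \sqrt{211}}{46494}\right) - 1580396 = -3717671 + \frac{20959 \sqrt{211}}{46494}$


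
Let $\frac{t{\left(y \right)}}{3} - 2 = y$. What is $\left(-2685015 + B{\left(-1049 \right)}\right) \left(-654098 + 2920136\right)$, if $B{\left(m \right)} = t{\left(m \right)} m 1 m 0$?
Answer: $-6084346020570$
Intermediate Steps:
$t{\left(y \right)} = 6 + 3 y$
$B{\left(m \right)} = 0$ ($B{\left(m \right)} = \left(6 + 3 m\right) m 1 m 0 = m \left(6 + 3 m\right) m 0 = m \left(6 + 3 m\right) 0 = 0$)
$\left(-2685015 + B{\left(-1049 \right)}\right) \left(-654098 + 2920136\right) = \left(-2685015 + 0\right) \left(-654098 + 2920136\right) = \left(-2685015\right) 2266038 = -6084346020570$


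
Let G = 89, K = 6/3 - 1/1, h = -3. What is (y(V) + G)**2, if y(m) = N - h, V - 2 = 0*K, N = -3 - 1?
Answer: 7744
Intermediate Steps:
K = 1 (K = 6*(1/3) - 1*1 = 2 - 1 = 1)
N = -4
V = 2 (V = 2 + 0*1 = 2 + 0 = 2)
y(m) = -1 (y(m) = -4 - 1*(-3) = -4 + 3 = -1)
(y(V) + G)**2 = (-1 + 89)**2 = 88**2 = 7744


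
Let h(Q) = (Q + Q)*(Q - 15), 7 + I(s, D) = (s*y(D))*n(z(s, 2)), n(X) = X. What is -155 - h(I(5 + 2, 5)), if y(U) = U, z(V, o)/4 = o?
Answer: -141023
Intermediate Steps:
z(V, o) = 4*o
I(s, D) = -7 + 8*D*s (I(s, D) = -7 + (s*D)*(4*2) = -7 + (D*s)*8 = -7 + 8*D*s)
h(Q) = 2*Q*(-15 + Q) (h(Q) = (2*Q)*(-15 + Q) = 2*Q*(-15 + Q))
-155 - h(I(5 + 2, 5)) = -155 - 2*(-7 + 8*5*(5 + 2))*(-15 + (-7 + 8*5*(5 + 2))) = -155 - 2*(-7 + 8*5*7)*(-15 + (-7 + 8*5*7)) = -155 - 2*(-7 + 280)*(-15 + (-7 + 280)) = -155 - 2*273*(-15 + 273) = -155 - 2*273*258 = -155 - 1*140868 = -155 - 140868 = -141023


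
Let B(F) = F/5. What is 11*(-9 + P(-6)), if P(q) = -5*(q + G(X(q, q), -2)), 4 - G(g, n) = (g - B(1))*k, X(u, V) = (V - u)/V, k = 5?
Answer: -44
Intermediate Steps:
B(F) = F/5 (B(F) = F*(⅕) = F/5)
X(u, V) = (V - u)/V
G(g, n) = 5 - 5*g (G(g, n) = 4 - (g - 1/5)*5 = 4 - (g - 1*⅕)*5 = 4 - (g - ⅕)*5 = 4 - (-⅕ + g)*5 = 4 - (-1 + 5*g) = 4 + (1 - 5*g) = 5 - 5*g)
P(q) = -25 - 5*q (P(q) = -5*(q + (5 - 5*(q - q)/q)) = -5*(q + (5 - 5*0/q)) = -5*(q + (5 - 5*0)) = -5*(q + (5 + 0)) = -5*(q + 5) = -5*(5 + q) = -25 - 5*q)
11*(-9 + P(-6)) = 11*(-9 + (-25 - 5*(-6))) = 11*(-9 + (-25 + 30)) = 11*(-9 + 5) = 11*(-4) = -44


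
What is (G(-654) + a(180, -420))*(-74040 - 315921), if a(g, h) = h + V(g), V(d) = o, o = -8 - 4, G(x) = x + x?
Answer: 678532140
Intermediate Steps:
G(x) = 2*x
o = -12
V(d) = -12
a(g, h) = -12 + h (a(g, h) = h - 12 = -12 + h)
(G(-654) + a(180, -420))*(-74040 - 315921) = (2*(-654) + (-12 - 420))*(-74040 - 315921) = (-1308 - 432)*(-389961) = -1740*(-389961) = 678532140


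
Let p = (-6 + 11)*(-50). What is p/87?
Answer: -250/87 ≈ -2.8736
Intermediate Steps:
p = -250 (p = 5*(-50) = -250)
p/87 = -250/87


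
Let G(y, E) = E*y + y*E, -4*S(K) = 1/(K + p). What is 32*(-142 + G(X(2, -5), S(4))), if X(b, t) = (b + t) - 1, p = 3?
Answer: -31744/7 ≈ -4534.9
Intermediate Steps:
X(b, t) = -1 + b + t
S(K) = -1/(4*(3 + K)) (S(K) = -1/(4*(K + 3)) = -1/(4*(3 + K)))
G(y, E) = 2*E*y (G(y, E) = E*y + E*y = 2*E*y)
32*(-142 + G(X(2, -5), S(4))) = 32*(-142 + 2*(-1/(12 + 4*4))*(-1 + 2 - 5)) = 32*(-142 + 2*(-1/(12 + 16))*(-4)) = 32*(-142 + 2*(-1/28)*(-4)) = 32*(-142 + 2/7) = 32*(-992/7) = -31744/7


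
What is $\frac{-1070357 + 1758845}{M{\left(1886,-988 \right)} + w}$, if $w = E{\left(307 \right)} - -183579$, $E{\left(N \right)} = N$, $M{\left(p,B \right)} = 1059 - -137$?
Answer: $\frac{114748}{30847} \approx 3.7199$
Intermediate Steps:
$M{\left(p,B \right)} = 1196$ ($M{\left(p,B \right)} = 1059 + 137 = 1196$)
$w = 183886$ ($w = 307 - -183579 = 307 + 183579 = 183886$)
$\frac{-1070357 + 1758845}{M{\left(1886,-988 \right)} + w} = \frac{-1070357 + 1758845}{1196 + 183886} = \frac{688488}{185082} = 688488 \cdot \frac{1}{185082} = \frac{114748}{30847}$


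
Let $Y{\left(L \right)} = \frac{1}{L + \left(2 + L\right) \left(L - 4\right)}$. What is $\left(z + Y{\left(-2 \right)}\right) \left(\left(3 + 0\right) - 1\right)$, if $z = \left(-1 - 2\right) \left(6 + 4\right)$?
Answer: $-61$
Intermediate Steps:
$z = -30$ ($z = \left(-3\right) 10 = -30$)
$Y{\left(L \right)} = \frac{1}{L + \left(-4 + L\right) \left(2 + L\right)}$ ($Y{\left(L \right)} = \frac{1}{L + \left(2 + L\right) \left(-4 + L\right)} = \frac{1}{L + \left(-4 + L\right) \left(2 + L\right)}$)
$\left(z + Y{\left(-2 \right)}\right) \left(\left(3 + 0\right) - 1\right) = \left(-30 + \frac{1}{-8 + \left(-2\right)^{2} - -2}\right) \left(\left(3 + 0\right) - 1\right) = \left(-30 + \frac{1}{-8 + 4 + 2}\right) \left(3 - 1\right) = \left(-30 + \frac{1}{-2}\right) 2 = \left(-30 - \frac{1}{2}\right) 2 = \left(- \frac{61}{2}\right) 2 = -61$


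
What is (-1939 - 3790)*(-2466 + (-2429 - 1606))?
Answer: 37244229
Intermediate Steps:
(-1939 - 3790)*(-2466 + (-2429 - 1606)) = -5729*(-2466 - 4035) = -5729*(-6501) = 37244229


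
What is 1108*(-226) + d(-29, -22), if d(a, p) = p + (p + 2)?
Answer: -250450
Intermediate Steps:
d(a, p) = 2 + 2*p (d(a, p) = p + (2 + p) = 2 + 2*p)
1108*(-226) + d(-29, -22) = 1108*(-226) + (2 + 2*(-22)) = -250408 + (2 - 44) = -250408 - 42 = -250450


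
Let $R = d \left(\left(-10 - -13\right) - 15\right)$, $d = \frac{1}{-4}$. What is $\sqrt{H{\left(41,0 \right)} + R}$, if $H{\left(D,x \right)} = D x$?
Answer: $\sqrt{3} \approx 1.732$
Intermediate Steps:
$d = - \frac{1}{4} \approx -0.25$
$R = 3$ ($R = - \frac{\left(-10 - -13\right) - 15}{4} = - \frac{\left(-10 + 13\right) - 15}{4} = - \frac{3 - 15}{4} = \left(- \frac{1}{4}\right) \left(-12\right) = 3$)
$\sqrt{H{\left(41,0 \right)} + R} = \sqrt{41 \cdot 0 + 3} = \sqrt{0 + 3} = \sqrt{3}$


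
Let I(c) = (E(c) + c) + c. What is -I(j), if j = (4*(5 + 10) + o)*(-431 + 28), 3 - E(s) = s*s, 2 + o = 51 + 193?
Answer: 14812593845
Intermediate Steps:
o = 242 (o = -2 + (51 + 193) = -2 + 244 = 242)
E(s) = 3 - s**2 (E(s) = 3 - s*s = 3 - s**2)
j = -121706 (j = (4*(5 + 10) + 242)*(-431 + 28) = (4*15 + 242)*(-403) = (60 + 242)*(-403) = 302*(-403) = -121706)
I(c) = 3 - c**2 + 2*c (I(c) = ((3 - c**2) + c) + c = (3 + c - c**2) + c = 3 - c**2 + 2*c)
-I(j) = -(3 - 1*(-121706)**2 + 2*(-121706)) = -(3 - 1*14812350436 - 243412) = -(3 - 14812350436 - 243412) = -1*(-14812593845) = 14812593845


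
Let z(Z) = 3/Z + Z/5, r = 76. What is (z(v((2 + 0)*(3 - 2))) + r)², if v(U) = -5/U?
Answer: 552049/100 ≈ 5520.5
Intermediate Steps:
z(Z) = 3/Z + Z/5 (z(Z) = 3/Z + Z*(⅕) = 3/Z + Z/5)
(z(v((2 + 0)*(3 - 2))) + r)² = ((3/((-5*1/((2 + 0)*(3 - 2)))) + (-5*1/((2 + 0)*(3 - 2)))/5) + 76)² = ((3/((-5/(2*1))) + (-5/(2*1))/5) + 76)² = ((3/((-5/2)) + (-5/2)/5) + 76)² = ((3/((-5*½)) + (-5*½)/5) + 76)² = ((3/(-5/2) + (⅕)*(-5/2)) + 76)² = ((3*(-⅖) - ½) + 76)² = ((-6/5 - ½) + 76)² = (-17/10 + 76)² = (743/10)² = 552049/100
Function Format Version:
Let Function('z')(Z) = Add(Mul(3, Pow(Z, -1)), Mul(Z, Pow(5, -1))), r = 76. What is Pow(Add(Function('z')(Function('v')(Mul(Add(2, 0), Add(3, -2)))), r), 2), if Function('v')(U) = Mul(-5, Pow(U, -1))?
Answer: Rational(552049, 100) ≈ 5520.5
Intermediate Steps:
Function('z')(Z) = Add(Mul(3, Pow(Z, -1)), Mul(Rational(1, 5), Z)) (Function('z')(Z) = Add(Mul(3, Pow(Z, -1)), Mul(Z, Rational(1, 5))) = Add(Mul(3, Pow(Z, -1)), Mul(Rational(1, 5), Z)))
Pow(Add(Function('z')(Function('v')(Mul(Add(2, 0), Add(3, -2)))), r), 2) = Pow(Add(Add(Mul(3, Pow(Mul(-5, Pow(Mul(Add(2, 0), Add(3, -2)), -1)), -1)), Mul(Rational(1, 5), Mul(-5, Pow(Mul(Add(2, 0), Add(3, -2)), -1)))), 76), 2) = Pow(Add(Add(Mul(3, Pow(Mul(-5, Pow(Mul(2, 1), -1)), -1)), Mul(Rational(1, 5), Mul(-5, Pow(Mul(2, 1), -1)))), 76), 2) = Pow(Add(Add(Mul(3, Pow(Mul(-5, Pow(2, -1)), -1)), Mul(Rational(1, 5), Mul(-5, Pow(2, -1)))), 76), 2) = Pow(Add(Add(Mul(3, Pow(Mul(-5, Rational(1, 2)), -1)), Mul(Rational(1, 5), Mul(-5, Rational(1, 2)))), 76), 2) = Pow(Add(Add(Mul(3, Pow(Rational(-5, 2), -1)), Mul(Rational(1, 5), Rational(-5, 2))), 76), 2) = Pow(Add(Add(Mul(3, Rational(-2, 5)), Rational(-1, 2)), 76), 2) = Pow(Add(Add(Rational(-6, 5), Rational(-1, 2)), 76), 2) = Pow(Add(Rational(-17, 10), 76), 2) = Pow(Rational(743, 10), 2) = Rational(552049, 100)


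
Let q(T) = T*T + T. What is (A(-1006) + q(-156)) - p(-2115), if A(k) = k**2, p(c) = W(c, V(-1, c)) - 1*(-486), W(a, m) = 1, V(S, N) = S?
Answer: 1035729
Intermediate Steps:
q(T) = T + T**2 (q(T) = T**2 + T = T + T**2)
p(c) = 487 (p(c) = 1 - 1*(-486) = 1 + 486 = 487)
(A(-1006) + q(-156)) - p(-2115) = ((-1006)**2 - 156*(1 - 156)) - 1*487 = (1012036 - 156*(-155)) - 487 = (1012036 + 24180) - 487 = 1036216 - 487 = 1035729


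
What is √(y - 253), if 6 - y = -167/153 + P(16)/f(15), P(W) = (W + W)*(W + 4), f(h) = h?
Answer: 2*I*√187646/51 ≈ 16.987*I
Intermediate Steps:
P(W) = 2*W*(4 + W) (P(W) = (2*W)*(4 + W) = 2*W*(4 + W))
y = -5443/153 (y = 6 - (-167/153 + (2*16*(4 + 16))/15) = 6 - (-167*1/153 + (2*16*20)*(1/15)) = 6 - (-167/153 + 640*(1/15)) = 6 - (-167/153 + 128/3) = 6 - 1*6361/153 = 6 - 6361/153 = -5443/153 ≈ -35.575)
√(y - 253) = √(-5443/153 - 253) = √(-44152/153) = 2*I*√187646/51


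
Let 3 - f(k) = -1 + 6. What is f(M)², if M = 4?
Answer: 4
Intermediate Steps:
f(k) = -2 (f(k) = 3 - (-1 + 6) = 3 - 1*5 = 3 - 5 = -2)
f(M)² = (-2)² = 4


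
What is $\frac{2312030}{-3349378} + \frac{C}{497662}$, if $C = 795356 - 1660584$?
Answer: $- \frac{1012146275511}{416714538559} \approx -2.4289$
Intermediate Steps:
$C = -865228$ ($C = 795356 - 1660584 = -865228$)
$\frac{2312030}{-3349378} + \frac{C}{497662} = \frac{2312030}{-3349378} - \frac{865228}{497662} = 2312030 \left(- \frac{1}{3349378}\right) - \frac{432614}{248831} = - \frac{1156015}{1674689} - \frac{432614}{248831} = - \frac{1012146275511}{416714538559}$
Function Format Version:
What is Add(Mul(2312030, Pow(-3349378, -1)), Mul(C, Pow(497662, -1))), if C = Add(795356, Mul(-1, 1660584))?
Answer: Rational(-1012146275511, 416714538559) ≈ -2.4289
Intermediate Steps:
C = -865228 (C = Add(795356, -1660584) = -865228)
Add(Mul(2312030, Pow(-3349378, -1)), Mul(C, Pow(497662, -1))) = Add(Mul(2312030, Pow(-3349378, -1)), Mul(-865228, Pow(497662, -1))) = Add(Mul(2312030, Rational(-1, 3349378)), Mul(-865228, Rational(1, 497662))) = Add(Rational(-1156015, 1674689), Rational(-432614, 248831)) = Rational(-1012146275511, 416714538559)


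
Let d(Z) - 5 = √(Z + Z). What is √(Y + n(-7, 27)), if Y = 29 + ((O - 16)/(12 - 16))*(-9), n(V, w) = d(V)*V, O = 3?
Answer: √(-141 - 28*I*√14)/2 ≈ 2.0815 - 6.2915*I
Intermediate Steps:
d(Z) = 5 + √2*√Z (d(Z) = 5 + √(Z + Z) = 5 + √(2*Z) = 5 + √2*√Z)
n(V, w) = V*(5 + √2*√V) (n(V, w) = (5 + √2*√V)*V = V*(5 + √2*√V))
Y = -¼ (Y = 29 + ((3 - 16)/(12 - 16))*(-9) = 29 - 13/(-4)*(-9) = 29 - 13*(-¼)*(-9) = 29 + (13/4)*(-9) = 29 - 117/4 = -¼ ≈ -0.25000)
√(Y + n(-7, 27)) = √(-¼ - 7*(5 + √2*√(-7))) = √(-¼ - 7*(5 + √2*(I*√7))) = √(-¼ - 7*(5 + I*√14)) = √(-¼ + (-35 - 7*I*√14)) = √(-141/4 - 7*I*√14)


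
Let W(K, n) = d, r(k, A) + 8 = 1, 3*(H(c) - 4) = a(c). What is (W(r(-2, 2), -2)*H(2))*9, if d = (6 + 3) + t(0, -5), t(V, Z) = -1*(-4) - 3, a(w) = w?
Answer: 420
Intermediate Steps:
H(c) = 4 + c/3
t(V, Z) = 1 (t(V, Z) = 4 - 3 = 1)
d = 10 (d = (6 + 3) + 1 = 9 + 1 = 10)
r(k, A) = -7 (r(k, A) = -8 + 1 = -7)
W(K, n) = 10
(W(r(-2, 2), -2)*H(2))*9 = (10*(4 + (⅓)*2))*9 = (10*(4 + ⅔))*9 = (10*(14/3))*9 = (140/3)*9 = 420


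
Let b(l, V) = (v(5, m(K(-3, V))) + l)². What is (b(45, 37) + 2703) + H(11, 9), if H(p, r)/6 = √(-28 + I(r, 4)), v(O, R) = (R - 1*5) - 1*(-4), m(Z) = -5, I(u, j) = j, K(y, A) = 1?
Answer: 4224 + 12*I*√6 ≈ 4224.0 + 29.394*I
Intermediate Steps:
v(O, R) = -1 + R (v(O, R) = (R - 5) + 4 = (-5 + R) + 4 = -1 + R)
H(p, r) = 12*I*√6 (H(p, r) = 6*√(-28 + 4) = 6*√(-24) = 6*(2*I*√6) = 12*I*√6)
b(l, V) = (-6 + l)² (b(l, V) = ((-1 - 5) + l)² = (-6 + l)²)
(b(45, 37) + 2703) + H(11, 9) = ((-6 + 45)² + 2703) + 12*I*√6 = (39² + 2703) + 12*I*√6 = (1521 + 2703) + 12*I*√6 = 4224 + 12*I*√6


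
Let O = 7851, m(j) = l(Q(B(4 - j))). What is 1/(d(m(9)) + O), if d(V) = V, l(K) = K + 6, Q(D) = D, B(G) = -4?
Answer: 1/7853 ≈ 0.00012734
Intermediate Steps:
l(K) = 6 + K
m(j) = 2 (m(j) = 6 - 4 = 2)
1/(d(m(9)) + O) = 1/(2 + 7851) = 1/7853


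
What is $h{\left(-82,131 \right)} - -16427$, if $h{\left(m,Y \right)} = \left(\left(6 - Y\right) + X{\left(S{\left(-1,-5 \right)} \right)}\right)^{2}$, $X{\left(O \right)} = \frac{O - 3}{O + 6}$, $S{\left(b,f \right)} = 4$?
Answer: $\frac{3202701}{100} \approx 32027.0$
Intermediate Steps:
$X{\left(O \right)} = \frac{-3 + O}{6 + O}$
$h{\left(m,Y \right)} = \left(\frac{61}{10} - Y\right)^{2}$ ($h{\left(m,Y \right)} = \left(\left(6 - Y\right) + \frac{-3 + 4}{6 + 4}\right)^{2} = \left(\left(6 - Y\right) + \frac{1}{10} \cdot 1\right)^{2} = \left(\left(6 - Y\right) + \frac{1}{10}\right)^{2} = \left(\frac{61}{10} - Y\right)^{2}$)
$h{\left(-82,131 \right)} - -16427 = \frac{\left(61 - 1310\right)^{2}}{100} - -16427 = \frac{\left(61 - 1310\right)^{2}}{100} + 16427 = \frac{\left(-1249\right)^{2}}{100} + 16427 = \frac{1}{100} \cdot 1560001 + 16427 = \frac{1560001}{100} + 16427 = \frac{3202701}{100}$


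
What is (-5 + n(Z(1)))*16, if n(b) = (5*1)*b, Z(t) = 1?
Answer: 0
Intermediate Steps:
n(b) = 5*b
(-5 + n(Z(1)))*16 = (-5 + 5*1)*16 = (-5 + 5)*16 = 0*16 = 0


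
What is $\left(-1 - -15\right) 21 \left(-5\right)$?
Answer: $-1470$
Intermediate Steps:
$\left(-1 - -15\right) 21 \left(-5\right) = \left(-1 + 15\right) 21 \left(-5\right) = 14 \cdot 21 \left(-5\right) = 294 \left(-5\right) = -1470$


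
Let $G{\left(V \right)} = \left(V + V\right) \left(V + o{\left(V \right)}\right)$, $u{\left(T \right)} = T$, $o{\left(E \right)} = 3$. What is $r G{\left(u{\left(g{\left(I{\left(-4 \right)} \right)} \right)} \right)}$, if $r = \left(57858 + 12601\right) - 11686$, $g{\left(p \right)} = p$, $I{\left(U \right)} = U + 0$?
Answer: $470184$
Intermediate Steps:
$I{\left(U \right)} = U$
$G{\left(V \right)} = 2 V \left(3 + V\right)$ ($G{\left(V \right)} = \left(V + V\right) \left(V + 3\right) = 2 V \left(3 + V\right)$)
$r = 58773$ ($r = 70459 - 11686 = 58773$)
$r G{\left(u{\left(g{\left(I{\left(-4 \right)} \right)} \right)} \right)} = 58773 \cdot 2 \left(-4\right) \left(3 - 4\right) = 58773 \cdot 2 \left(-4\right) \left(-1\right) = 58773 \cdot 8 = 470184$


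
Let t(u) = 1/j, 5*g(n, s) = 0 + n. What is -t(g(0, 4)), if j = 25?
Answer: -1/25 ≈ -0.040000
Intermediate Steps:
g(n, s) = n/5 (g(n, s) = (0 + n)/5 = n/5)
t(u) = 1/25
-t(g(0, 4)) = -1*1/25 = -1/25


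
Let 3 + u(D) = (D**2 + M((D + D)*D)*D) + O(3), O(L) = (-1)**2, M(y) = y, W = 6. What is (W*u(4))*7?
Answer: 5964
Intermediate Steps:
O(L) = 1
u(D) = -2 + D**2 + 2*D**3 (u(D) = -3 + ((D**2 + ((D + D)*D)*D) + 1) = -3 + ((D**2 + ((2*D)*D)*D) + 1) = -3 + ((D**2 + (2*D**2)*D) + 1) = -3 + ((D**2 + 2*D**3) + 1) = -3 + (1 + D**2 + 2*D**3) = -2 + D**2 + 2*D**3)
(W*u(4))*7 = (6*(-2 + 4**2 + 2*4**3))*7 = (6*(-2 + 16 + 2*64))*7 = (6*(-2 + 16 + 128))*7 = (6*142)*7 = 852*7 = 5964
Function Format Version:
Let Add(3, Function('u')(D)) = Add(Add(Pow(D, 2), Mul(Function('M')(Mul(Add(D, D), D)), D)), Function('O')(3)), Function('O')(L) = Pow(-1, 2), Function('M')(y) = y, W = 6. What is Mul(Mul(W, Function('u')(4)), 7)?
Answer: 5964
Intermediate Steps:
Function('O')(L) = 1
Function('u')(D) = Add(-2, Pow(D, 2), Mul(2, Pow(D, 3))) (Function('u')(D) = Add(-3, Add(Add(Pow(D, 2), Mul(Mul(Add(D, D), D), D)), 1)) = Add(-3, Add(Add(Pow(D, 2), Mul(Mul(Mul(2, D), D), D)), 1)) = Add(-3, Add(Add(Pow(D, 2), Mul(Mul(2, Pow(D, 2)), D)), 1)) = Add(-3, Add(Add(Pow(D, 2), Mul(2, Pow(D, 3))), 1)) = Add(-3, Add(1, Pow(D, 2), Mul(2, Pow(D, 3)))) = Add(-2, Pow(D, 2), Mul(2, Pow(D, 3))))
Mul(Mul(W, Function('u')(4)), 7) = Mul(Mul(6, Add(-2, Pow(4, 2), Mul(2, Pow(4, 3)))), 7) = Mul(Mul(6, Add(-2, 16, Mul(2, 64))), 7) = Mul(Mul(6, Add(-2, 16, 128)), 7) = Mul(Mul(6, 142), 7) = Mul(852, 7) = 5964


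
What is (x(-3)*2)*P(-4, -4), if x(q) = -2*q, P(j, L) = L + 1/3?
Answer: -44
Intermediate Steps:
P(j, L) = ⅓ + L (P(j, L) = L + ⅓ = ⅓ + L)
(x(-3)*2)*P(-4, -4) = (-2*(-3)*2)*(⅓ - 4) = (6*2)*(-11/3) = 12*(-11/3) = -44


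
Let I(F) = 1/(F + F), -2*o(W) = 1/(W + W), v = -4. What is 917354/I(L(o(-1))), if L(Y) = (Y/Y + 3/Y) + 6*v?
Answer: -20181788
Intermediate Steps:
o(W) = -1/(4*W) (o(W) = -1/(2*(W + W)) = -1/(2*W)/2 = -1/(4*W))
L(Y) = -23 + 3/Y (L(Y) = (Y/Y + 3/Y) + 6*(-4) = (1 + 3/Y) - 24 = -23 + 3/Y)
I(F) = 1/(2*F)
917354/I(L(o(-1))) = 917354/((1/(2*(-23 + 3/((-1/4/(-1))))))) = 917354/((1/(2*(-23 + 3/((-1/4*(-1))))))) = 917354/((1/(2*(-23 + 3/(1/4))))) = 917354/((1/(2*(-23 + 3*4)))) = 917354/((1/(2*(-23 + 12)))) = 917354/(((1/2)/(-11))) = 917354/(((1/2)*(-1/11))) = 917354/(-1/22) = 917354*(-22) = -20181788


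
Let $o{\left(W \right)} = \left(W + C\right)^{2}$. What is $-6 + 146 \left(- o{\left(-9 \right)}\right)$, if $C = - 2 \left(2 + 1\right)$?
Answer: $-32856$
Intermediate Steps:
$C = -6$ ($C = \left(-2\right) 3 = -6$)
$o{\left(W \right)} = \left(-6 + W\right)^{2}$ ($o{\left(W \right)} = \left(W - 6\right)^{2} = \left(-6 + W\right)^{2}$)
$-6 + 146 \left(- o{\left(-9 \right)}\right) = -6 + 146 \left(- \left(-6 - 9\right)^{2}\right) = -6 + 146 \left(- \left(-15\right)^{2}\right) = -6 + 146 \left(\left(-1\right) 225\right) = -6 + 146 \left(-225\right) = -6 - 32850 = -32856$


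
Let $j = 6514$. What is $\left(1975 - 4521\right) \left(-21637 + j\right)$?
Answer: $38503158$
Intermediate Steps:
$\left(1975 - 4521\right) \left(-21637 + j\right) = \left(1975 - 4521\right) \left(-21637 + 6514\right) = \left(-2546\right) \left(-15123\right) = 38503158$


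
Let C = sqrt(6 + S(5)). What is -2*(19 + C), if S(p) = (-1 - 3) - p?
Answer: -38 - 2*I*sqrt(3) ≈ -38.0 - 3.4641*I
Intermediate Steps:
S(p) = -4 - p
C = I*sqrt(3) (C = sqrt(6 + (-4 - 1*5)) = sqrt(6 + (-4 - 5)) = sqrt(6 - 9) = sqrt(-3) = I*sqrt(3) ≈ 1.732*I)
-2*(19 + C) = -2*(19 + I*sqrt(3)) = -38 - 2*I*sqrt(3)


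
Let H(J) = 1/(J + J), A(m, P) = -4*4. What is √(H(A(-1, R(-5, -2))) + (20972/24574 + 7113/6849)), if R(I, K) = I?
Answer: √93705286588358478/224409768 ≈ 1.3641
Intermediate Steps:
A(m, P) = -16
H(J) = 1/(2*J)
√(H(A(-1, R(-5, -2))) + (20972/24574 + 7113/6849)) = √((½)/(-16) + (20972/24574 + 7113/6849)) = √((½)*(-1/16) + (20972*(1/24574) + 7113*(1/6849))) = √(-1/32 + (10486/12287 + 2371/2283)) = √(-1/32 + 53072015/28051221) = √(1670253259/897639072) = √93705286588358478/224409768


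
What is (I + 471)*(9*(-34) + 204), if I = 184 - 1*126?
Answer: -53958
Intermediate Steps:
I = 58 (I = 184 - 126 = 58)
(I + 471)*(9*(-34) + 204) = (58 + 471)*(9*(-34) + 204) = 529*(-306 + 204) = 529*(-102) = -53958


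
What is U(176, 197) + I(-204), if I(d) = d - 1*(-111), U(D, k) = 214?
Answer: 121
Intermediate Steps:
I(d) = 111 + d (I(d) = d + 111 = 111 + d)
U(176, 197) + I(-204) = 214 + (111 - 204) = 214 - 93 = 121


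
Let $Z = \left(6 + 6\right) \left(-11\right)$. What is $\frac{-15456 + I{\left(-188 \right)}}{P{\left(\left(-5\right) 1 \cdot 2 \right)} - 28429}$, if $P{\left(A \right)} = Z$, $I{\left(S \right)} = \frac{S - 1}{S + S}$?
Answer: $\frac{5811267}{10738936} \approx 0.54114$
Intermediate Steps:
$I{\left(S \right)} = \frac{-1 + S}{2 S}$
$Z = -132$ ($Z = 12 \left(-11\right) = -132$)
$P{\left(A \right)} = -132$
$\frac{-15456 + I{\left(-188 \right)}}{P{\left(\left(-5\right) 1 \cdot 2 \right)} - 28429} = \frac{-15456 + \frac{-1 - 188}{2 \left(-188\right)}}{-132 - 28429} = \frac{-15456 + \frac{1}{2} \left(- \frac{1}{188}\right) \left(-189\right)}{-28561} = \left(-15456 + \frac{189}{376}\right) \left(- \frac{1}{28561}\right) = \left(- \frac{5811267}{376}\right) \left(- \frac{1}{28561}\right) = \frac{5811267}{10738936}$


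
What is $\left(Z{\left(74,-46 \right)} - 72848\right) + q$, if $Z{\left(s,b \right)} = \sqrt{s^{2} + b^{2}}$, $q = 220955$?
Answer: $148107 + 2 \sqrt{1898} \approx 1.4819 \cdot 10^{5}$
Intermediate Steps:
$Z{\left(s,b \right)} = \sqrt{b^{2} + s^{2}}$
$\left(Z{\left(74,-46 \right)} - 72848\right) + q = \left(\sqrt{\left(-46\right)^{2} + 74^{2}} - 72848\right) + 220955 = \left(\sqrt{2116 + 5476} - 72848\right) + 220955 = \left(\sqrt{7592} - 72848\right) + 220955 = \left(2 \sqrt{1898} - 72848\right) + 220955 = \left(-72848 + 2 \sqrt{1898}\right) + 220955 = 148107 + 2 \sqrt{1898}$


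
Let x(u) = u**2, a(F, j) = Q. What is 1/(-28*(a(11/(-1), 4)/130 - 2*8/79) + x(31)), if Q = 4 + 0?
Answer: 5135/4959431 ≈ 0.0010354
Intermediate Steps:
Q = 4
a(F, j) = 4
1/(-28*(a(11/(-1), 4)/130 - 2*8/79) + x(31)) = 1/(-28*(4/130 - 2*8/79) + 31**2) = 1/(-28*(4*(1/130) - 16*1/79) + 961) = 1/(-28*(2/65 - 16/79) + 961) = 1/(-28*(-882/5135) + 961) = 1/(24696/5135 + 961) = 1/(4959431/5135) = 5135/4959431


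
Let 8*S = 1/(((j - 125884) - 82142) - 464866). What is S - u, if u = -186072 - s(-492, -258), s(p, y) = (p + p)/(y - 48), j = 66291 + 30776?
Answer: 43715878517549/234936600 ≈ 1.8608e+5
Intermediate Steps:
j = 97067
s(p, y) = 2*p/(-48 + y) (s(p, y) = (2*p)/(-48 + y) = 2*p/(-48 + y))
S = -1/4606600 (S = 1/(8*(((97067 - 125884) - 82142) - 464866)) = 1/(8*((-28817 - 82142) - 464866)) = 1/(8*(-110959 - 464866)) = (1/8)/(-575825) = (1/8)*(-1/575825) = -1/4606600 ≈ -2.1708e-7)
u = -9489836/51 (u = -186072 - 2*(-492)/(-48 - 258) = -186072 - 2*(-492)/(-306) = -186072 - 2*(-492)*(-1)/306 = -186072 - 1*164/51 = -186072 - 164/51 = -9489836/51 ≈ -1.8608e+5)
S - u = -1/4606600 - 1*(-9489836/51) = -1/4606600 + 9489836/51 = 43715878517549/234936600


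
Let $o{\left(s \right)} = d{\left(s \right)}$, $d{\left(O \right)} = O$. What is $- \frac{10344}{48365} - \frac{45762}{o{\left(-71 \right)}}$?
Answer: $\frac{2212544706}{3433915} \approx 644.32$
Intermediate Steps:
$o{\left(s \right)} = s$
$- \frac{10344}{48365} - \frac{45762}{o{\left(-71 \right)}} = - \frac{10344}{48365} - \frac{45762}{-71} = \left(-10344\right) \frac{1}{48365} - - \frac{45762}{71} = - \frac{10344}{48365} + \frac{45762}{71} = \frac{2212544706}{3433915}$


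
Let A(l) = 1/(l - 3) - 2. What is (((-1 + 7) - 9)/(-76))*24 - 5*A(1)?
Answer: 511/38 ≈ 13.447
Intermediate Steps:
A(l) = -2 + 1/(-3 + l) (A(l) = 1/(-3 + l) - 2 = -2 + 1/(-3 + l))
(((-1 + 7) - 9)/(-76))*24 - 5*A(1) = (((-1 + 7) - 9)/(-76))*24 - 5*(7 - 2*1)/(-3 + 1) = ((6 - 9)*(-1/76))*24 - 5*(7 - 2)/(-2) = -3*(-1/76)*24 - (-5)*5/2 = (3/76)*24 - 5*(-5/2) = 18/19 + 25/2 = 511/38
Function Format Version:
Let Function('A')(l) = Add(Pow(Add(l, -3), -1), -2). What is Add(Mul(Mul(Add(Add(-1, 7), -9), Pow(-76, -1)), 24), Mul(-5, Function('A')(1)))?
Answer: Rational(511, 38) ≈ 13.447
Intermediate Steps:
Function('A')(l) = Add(-2, Pow(Add(-3, l), -1)) (Function('A')(l) = Add(Pow(Add(-3, l), -1), -2) = Add(-2, Pow(Add(-3, l), -1)))
Add(Mul(Mul(Add(Add(-1, 7), -9), Pow(-76, -1)), 24), Mul(-5, Function('A')(1))) = Add(Mul(Mul(Add(Add(-1, 7), -9), Pow(-76, -1)), 24), Mul(-5, Mul(Pow(Add(-3, 1), -1), Add(7, Mul(-2, 1))))) = Add(Mul(Mul(Add(6, -9), Rational(-1, 76)), 24), Mul(-5, Mul(Pow(-2, -1), Add(7, -2)))) = Add(Mul(Mul(-3, Rational(-1, 76)), 24), Mul(-5, Mul(Rational(-1, 2), 5))) = Add(Mul(Rational(3, 76), 24), Mul(-5, Rational(-5, 2))) = Add(Rational(18, 19), Rational(25, 2)) = Rational(511, 38)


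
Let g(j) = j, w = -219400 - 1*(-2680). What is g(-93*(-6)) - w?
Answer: 217278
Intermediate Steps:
w = -216720 (w = -219400 + 2680 = -216720)
g(-93*(-6)) - w = -93*(-6) - 1*(-216720) = 558 + 216720 = 217278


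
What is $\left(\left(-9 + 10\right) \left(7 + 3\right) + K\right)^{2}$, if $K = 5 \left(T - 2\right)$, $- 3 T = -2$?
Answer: $\frac{100}{9} \approx 11.111$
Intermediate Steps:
$T = \frac{2}{3}$ ($T = \left(- \frac{1}{3}\right) \left(-2\right) = \frac{2}{3} \approx 0.66667$)
$K = - \frac{20}{3}$ ($K = 5 \left(\frac{2}{3} - 2\right) = 5 \left(- \frac{4}{3}\right) = - \frac{20}{3} \approx -6.6667$)
$\left(\left(-9 + 10\right) \left(7 + 3\right) + K\right)^{2} = \left(\left(-9 + 10\right) \left(7 + 3\right) - \frac{20}{3}\right)^{2} = \left(1 \cdot 10 - \frac{20}{3}\right)^{2} = \left(10 - \frac{20}{3}\right)^{2} = \left(\frac{10}{3}\right)^{2} = \frac{100}{9}$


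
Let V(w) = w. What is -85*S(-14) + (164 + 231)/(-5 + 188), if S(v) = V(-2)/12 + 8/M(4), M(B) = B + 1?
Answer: -43801/366 ≈ -119.67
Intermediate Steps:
M(B) = 1 + B
S(v) = 43/30 (S(v) = -2/12 + 8/(1 + 4) = -2*1/12 + 8/5 = -1/6 + 8*(1/5) = -1/6 + 8/5 = 43/30)
-85*S(-14) + (164 + 231)/(-5 + 188) = -85*43/30 + (164 + 231)/(-5 + 188) = -731/6 + 395/183 = -43801/366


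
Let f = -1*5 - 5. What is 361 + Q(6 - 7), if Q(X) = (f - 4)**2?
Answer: 557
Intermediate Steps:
f = -10 (f = -5 - 5 = -10)
Q(X) = 196 (Q(X) = (-10 - 4)**2 = (-14)**2 = 196)
361 + Q(6 - 7) = 361 + 196 = 557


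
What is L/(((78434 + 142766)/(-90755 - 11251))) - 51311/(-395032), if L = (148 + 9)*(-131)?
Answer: 25899114325627/2730658700 ≈ 9484.6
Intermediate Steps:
L = -20567 (L = 157*(-131) = -20567)
L/(((78434 + 142766)/(-90755 - 11251))) - 51311/(-395032) = -20567*(-90755 - 11251)/(78434 + 142766) - 51311/(-395032) = -20567/(221200/(-102006)) - 51311*(-1/395032) = -20567/(221200*(-1/102006)) + 51311/395032 = -20567/(-110600/51003) + 51311/395032 = -20567*(-51003/110600) + 51311/395032 = 1048978701/110600 + 51311/395032 = 25899114325627/2730658700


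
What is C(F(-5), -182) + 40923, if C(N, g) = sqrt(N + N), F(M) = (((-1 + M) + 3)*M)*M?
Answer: 40923 + 5*I*sqrt(6) ≈ 40923.0 + 12.247*I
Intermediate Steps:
F(M) = M**2*(2 + M) (F(M) = ((2 + M)*M)*M = (M*(2 + M))*M = M**2*(2 + M))
C(N, g) = sqrt(2)*sqrt(N) (C(N, g) = sqrt(2*N) = sqrt(2)*sqrt(N))
C(F(-5), -182) + 40923 = sqrt(2)*sqrt((-5)**2*(2 - 5)) + 40923 = sqrt(2)*sqrt(25*(-3)) + 40923 = sqrt(2)*sqrt(-75) + 40923 = sqrt(2)*(5*I*sqrt(3)) + 40923 = 5*I*sqrt(6) + 40923 = 40923 + 5*I*sqrt(6)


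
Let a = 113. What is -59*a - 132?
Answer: -6799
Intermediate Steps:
-59*a - 132 = -59*113 - 132 = -6667 - 132 = -6799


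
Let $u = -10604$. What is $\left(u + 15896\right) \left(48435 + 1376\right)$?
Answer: $263599812$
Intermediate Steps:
$\left(u + 15896\right) \left(48435 + 1376\right) = \left(-10604 + 15896\right) \left(48435 + 1376\right) = 5292 \cdot 49811 = 263599812$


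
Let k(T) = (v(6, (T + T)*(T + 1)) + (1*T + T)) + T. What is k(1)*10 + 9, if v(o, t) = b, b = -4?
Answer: -1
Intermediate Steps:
v(o, t) = -4
k(T) = -4 + 3*T (k(T) = (-4 + (1*T + T)) + T = (-4 + (T + T)) + T = (-4 + 2*T) + T = -4 + 3*T)
k(1)*10 + 9 = (-4 + 3*1)*10 + 9 = (-4 + 3)*10 + 9 = -1*10 + 9 = -10 + 9 = -1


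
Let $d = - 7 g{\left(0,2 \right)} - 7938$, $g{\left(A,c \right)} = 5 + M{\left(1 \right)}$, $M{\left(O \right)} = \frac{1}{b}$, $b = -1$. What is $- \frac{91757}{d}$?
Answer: $\frac{91757}{7966} \approx 11.519$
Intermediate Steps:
$M{\left(O \right)} = -1$ ($M{\left(O \right)} = \frac{1}{-1} = -1$)
$g{\left(A,c \right)} = 4$ ($g{\left(A,c \right)} = 5 - 1 = 4$)
$d = -7966$ ($d = \left(-7\right) 4 - 7938 = -28 - 7938 = -7966$)
$- \frac{91757}{d} = - \frac{91757}{-7966} = \left(-91757\right) \left(- \frac{1}{7966}\right) = \frac{91757}{7966}$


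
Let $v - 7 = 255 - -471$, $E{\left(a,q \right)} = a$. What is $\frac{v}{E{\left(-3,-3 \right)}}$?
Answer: $- \frac{733}{3} \approx -244.33$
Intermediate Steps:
$v = 733$ ($v = 7 + \left(255 - -471\right) = 7 + \left(255 + 471\right) = 7 + 726 = 733$)
$\frac{v}{E{\left(-3,-3 \right)}} = \frac{733}{-3} = 733 \left(- \frac{1}{3}\right) = - \frac{733}{3}$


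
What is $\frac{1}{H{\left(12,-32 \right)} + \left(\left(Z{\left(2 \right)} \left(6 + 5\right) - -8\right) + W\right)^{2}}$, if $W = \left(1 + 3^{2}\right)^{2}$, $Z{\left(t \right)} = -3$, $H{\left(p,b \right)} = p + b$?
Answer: $\frac{1}{5605} \approx 0.00017841$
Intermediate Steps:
$H{\left(p,b \right)} = b + p$
$W = 100$ ($W = \left(1 + 9\right)^{2} = 10^{2} = 100$)
$\frac{1}{H{\left(12,-32 \right)} + \left(\left(Z{\left(2 \right)} \left(6 + 5\right) - -8\right) + W\right)^{2}} = \frac{1}{\left(-32 + 12\right) + \left(\left(- 3 \left(6 + 5\right) - -8\right) + 100\right)^{2}} = \frac{1}{-20 + \left(\left(\left(-3\right) 11 + 8\right) + 100\right)^{2}} = \frac{1}{-20 + \left(\left(-33 + 8\right) + 100\right)^{2}} = \frac{1}{-20 + \left(-25 + 100\right)^{2}} = \frac{1}{-20 + 75^{2}} = \frac{1}{-20 + 5625} = \frac{1}{5605}$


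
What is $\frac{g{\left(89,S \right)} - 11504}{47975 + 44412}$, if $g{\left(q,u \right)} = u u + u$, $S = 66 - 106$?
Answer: $- \frac{9944}{92387} \approx -0.10763$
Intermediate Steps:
$S = -40$ ($S = 66 - 106 = -40$)
$g{\left(q,u \right)} = u + u^{2}$ ($g{\left(q,u \right)} = u^{2} + u = u + u^{2}$)
$\frac{g{\left(89,S \right)} - 11504}{47975 + 44412} = \frac{- 40 \left(1 - 40\right) - 11504}{47975 + 44412} = \frac{\left(-40\right) \left(-39\right) - 11504}{92387} = \left(1560 - 11504\right) \frac{1}{92387} = \left(-9944\right) \frac{1}{92387} = - \frac{9944}{92387}$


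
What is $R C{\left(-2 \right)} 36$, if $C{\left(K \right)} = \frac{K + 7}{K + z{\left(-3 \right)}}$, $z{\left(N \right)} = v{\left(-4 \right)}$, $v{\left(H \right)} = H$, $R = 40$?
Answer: $-1200$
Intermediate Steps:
$z{\left(N \right)} = -4$
$C{\left(K \right)} = \frac{7 + K}{-4 + K}$ ($C{\left(K \right)} = \frac{K + 7}{K - 4} = \frac{7 + K}{-4 + K}$)
$R C{\left(-2 \right)} 36 = 40 \frac{7 - 2}{-4 - 2} \cdot 36 = 40 \frac{1}{-6} \cdot 5 \cdot 36 = 40 \left(\left(- \frac{1}{6}\right) 5\right) 36 = 40 \left(- \frac{5}{6}\right) 36 = \left(- \frac{100}{3}\right) 36 = -1200$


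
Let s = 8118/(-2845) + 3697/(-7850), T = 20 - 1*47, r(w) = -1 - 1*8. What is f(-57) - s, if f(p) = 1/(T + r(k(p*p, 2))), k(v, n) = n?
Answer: 265046029/80399700 ≈ 3.2966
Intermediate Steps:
r(w) = -9 (r(w) = -1 - 8 = -9)
T = -27 (T = 20 - 47 = -27)
f(p) = -1/36 (f(p) = 1/(-27 - 9) = 1/(-36) = -1/36)
s = -14848853/4466650 (s = 8118*(-1/2845) + 3697*(-1/7850) = -8118/2845 - 3697/7850 = -14848853/4466650 ≈ -3.3244)
f(-57) - s = -1/36 - 1*(-14848853/4466650) = -1/36 + 14848853/4466650 = 265046029/80399700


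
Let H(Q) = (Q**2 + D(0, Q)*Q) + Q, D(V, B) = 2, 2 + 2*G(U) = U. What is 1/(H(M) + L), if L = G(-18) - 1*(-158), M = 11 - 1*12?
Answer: 1/146 ≈ 0.0068493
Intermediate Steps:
G(U) = -1 + U/2
M = -1 (M = 11 - 12 = -1)
L = 148 (L = (-1 + (1/2)*(-18)) - 1*(-158) = (-1 - 9) + 158 = -10 + 158 = 148)
H(Q) = Q**2 + 3*Q (H(Q) = (Q**2 + 2*Q) + Q = Q**2 + 3*Q)
1/(H(M) + L) = 1/(-(3 - 1) + 148) = 1/(-1*2 + 148) = 1/(-2 + 148) = 1/146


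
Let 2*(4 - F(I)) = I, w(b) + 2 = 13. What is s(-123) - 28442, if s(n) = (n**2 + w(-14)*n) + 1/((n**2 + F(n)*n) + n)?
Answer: -203842732/13899 ≈ -14666.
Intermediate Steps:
w(b) = 11 (w(b) = -2 + 13 = 11)
F(I) = 4 - I/2
s(n) = n**2 + 1/(n + n**2 + n*(4 - n/2)) + 11*n (s(n) = (n**2 + 11*n) + 1/((n**2 + (4 - n/2)*n) + n) = (n**2 + 11*n) + 1/((n**2 + n*(4 - n/2)) + n) = (n**2 + 11*n) + 1/(n + n**2 + n*(4 - n/2)) = n**2 + 1/(n + n**2 + n*(4 - n/2)) + 11*n)
s(-123) - 28442 = (2 + (-123)**4 + 21*(-123)**3 + 110*(-123)**2)/((-123)*(10 - 123)) - 28442 = -1/123*(2 + 228886641 + 21*(-1860867) + 110*15129)/(-113) - 28442 = -1/123*(-1/113)*(2 + 228886641 - 39078207 + 1664190) - 28442 = -1/123*(-1/113)*191472626 - 28442 = 191472626/13899 - 28442 = -203842732/13899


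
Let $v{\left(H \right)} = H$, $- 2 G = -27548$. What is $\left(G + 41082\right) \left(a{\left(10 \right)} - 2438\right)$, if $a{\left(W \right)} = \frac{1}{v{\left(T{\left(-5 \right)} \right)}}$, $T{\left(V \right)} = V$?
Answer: $- \frac{668749496}{5} \approx -1.3375 \cdot 10^{8}$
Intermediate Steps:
$G = 13774$ ($G = \left(- \frac{1}{2}\right) \left(-27548\right) = 13774$)
$a{\left(W \right)} = - \frac{1}{5}$ ($a{\left(W \right)} = \frac{1}{-5} = - \frac{1}{5}$)
$\left(G + 41082\right) \left(a{\left(10 \right)} - 2438\right) = \left(13774 + 41082\right) \left(- \frac{1}{5} - 2438\right) = 54856 \left(- \frac{12191}{5}\right) = - \frac{668749496}{5}$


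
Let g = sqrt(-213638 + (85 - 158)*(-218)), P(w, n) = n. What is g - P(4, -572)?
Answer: 572 + 2*I*sqrt(49431) ≈ 572.0 + 444.66*I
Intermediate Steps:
g = 2*I*sqrt(49431) (g = sqrt(-213638 - 73*(-218)) = sqrt(-213638 + 15914) = sqrt(-197724) = 2*I*sqrt(49431) ≈ 444.66*I)
g - P(4, -572) = 2*I*sqrt(49431) - 1*(-572) = 2*I*sqrt(49431) + 572 = 572 + 2*I*sqrt(49431)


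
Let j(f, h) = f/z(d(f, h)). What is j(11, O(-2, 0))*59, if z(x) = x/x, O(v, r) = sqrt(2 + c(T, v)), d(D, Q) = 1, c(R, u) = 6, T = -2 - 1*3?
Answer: 649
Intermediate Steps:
T = -5 (T = -2 - 3 = -5)
O(v, r) = 2*sqrt(2) (O(v, r) = sqrt(2 + 6) = sqrt(8) = 2*sqrt(2))
z(x) = 1
j(f, h) = f (j(f, h) = f/1 = f*1 = f)
j(11, O(-2, 0))*59 = 11*59 = 649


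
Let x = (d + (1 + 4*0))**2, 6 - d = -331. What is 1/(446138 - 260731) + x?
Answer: 21181637309/185407 ≈ 1.1424e+5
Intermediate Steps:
d = 337 (d = 6 - 1*(-331) = 6 + 331 = 337)
x = 114244 (x = (337 + (1 + 4*0))**2 = (337 + (1 + 0))**2 = (337 + 1)**2 = 338**2 = 114244)
1/(446138 - 260731) + x = 1/(446138 - 260731) + 114244 = 1/185407 + 114244 = 21181637309/185407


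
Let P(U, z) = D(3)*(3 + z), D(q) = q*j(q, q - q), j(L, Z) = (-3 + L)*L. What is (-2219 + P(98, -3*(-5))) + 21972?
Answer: 19753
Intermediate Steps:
j(L, Z) = L*(-3 + L)
D(q) = q²*(-3 + q) (D(q) = q*(q*(-3 + q)) = q²*(-3 + q))
P(U, z) = 0 (P(U, z) = (3²*(-3 + 3))*(3 + z) = (9*0)*(3 + z) = 0*(3 + z) = 0)
(-2219 + P(98, -3*(-5))) + 21972 = (-2219 + 0) + 21972 = -2219 + 21972 = 19753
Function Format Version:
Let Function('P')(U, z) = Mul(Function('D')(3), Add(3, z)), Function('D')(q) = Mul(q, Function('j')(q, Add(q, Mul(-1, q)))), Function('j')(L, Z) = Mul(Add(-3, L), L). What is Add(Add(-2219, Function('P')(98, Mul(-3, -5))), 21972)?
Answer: 19753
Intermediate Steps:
Function('j')(L, Z) = Mul(L, Add(-3, L))
Function('D')(q) = Mul(Pow(q, 2), Add(-3, q)) (Function('D')(q) = Mul(q, Mul(q, Add(-3, q))) = Mul(Pow(q, 2), Add(-3, q)))
Function('P')(U, z) = 0 (Function('P')(U, z) = Mul(Mul(Pow(3, 2), Add(-3, 3)), Add(3, z)) = Mul(Mul(9, 0), Add(3, z)) = Mul(0, Add(3, z)) = 0)
Add(Add(-2219, Function('P')(98, Mul(-3, -5))), 21972) = Add(Add(-2219, 0), 21972) = Add(-2219, 21972) = 19753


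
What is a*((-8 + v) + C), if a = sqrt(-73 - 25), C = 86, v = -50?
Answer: 196*I*sqrt(2) ≈ 277.19*I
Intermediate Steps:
a = 7*I*sqrt(2) (a = sqrt(-98) = 7*I*sqrt(2) ≈ 9.8995*I)
a*((-8 + v) + C) = (7*I*sqrt(2))*((-8 - 50) + 86) = (7*I*sqrt(2))*(-58 + 86) = (7*I*sqrt(2))*28 = 196*I*sqrt(2)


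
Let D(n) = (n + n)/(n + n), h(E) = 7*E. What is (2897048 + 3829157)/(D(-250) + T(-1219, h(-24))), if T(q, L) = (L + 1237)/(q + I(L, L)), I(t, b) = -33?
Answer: 8421208660/183 ≈ 4.6018e+7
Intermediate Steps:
T(q, L) = (1237 + L)/(-33 + q) (T(q, L) = (L + 1237)/(q - 33) = (1237 + L)/(-33 + q))
D(n) = 1 (D(n) = (2*n)/((2*n)) = (2*n)*(1/(2*n)) = 1)
(2897048 + 3829157)/(D(-250) + T(-1219, h(-24))) = (2897048 + 3829157)/(1 + (1237 + 7*(-24))/(-33 - 1219)) = 6726205/(1 + (1237 - 168)/(-1252)) = 6726205/(1 - 1/1252*1069) = 6726205/(1 - 1069/1252) = 6726205/(183/1252) = 6726205*(1252/183) = 8421208660/183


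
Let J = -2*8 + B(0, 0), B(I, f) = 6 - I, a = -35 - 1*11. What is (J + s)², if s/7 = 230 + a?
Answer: 1633284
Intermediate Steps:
a = -46 (a = -35 - 11 = -46)
J = -10 (J = -2*8 + (6 - 1*0) = -16 + (6 + 0) = -16 + 6 = -10)
s = 1288 (s = 7*(230 - 46) = 7*184 = 1288)
(J + s)² = (-10 + 1288)² = 1278² = 1633284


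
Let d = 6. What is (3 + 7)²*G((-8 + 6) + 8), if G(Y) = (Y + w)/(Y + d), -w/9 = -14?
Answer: 1100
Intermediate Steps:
w = 126 (w = -9*(-14) = 126)
G(Y) = (126 + Y)/(6 + Y) (G(Y) = (Y + 126)/(Y + 6) = (126 + Y)/(6 + Y))
(3 + 7)²*G((-8 + 6) + 8) = (3 + 7)²*((126 + ((-8 + 6) + 8))/(6 + ((-8 + 6) + 8))) = 10²*((126 + (-2 + 8))/(6 + (-2 + 8))) = 100*((126 + 6)/(6 + 6)) = 100*(132/12) = 100*((1/12)*132) = 100*11 = 1100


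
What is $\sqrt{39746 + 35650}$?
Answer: $2 \sqrt{18849} \approx 274.58$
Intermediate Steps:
$\sqrt{39746 + 35650} = \sqrt{75396} = 2 \sqrt{18849}$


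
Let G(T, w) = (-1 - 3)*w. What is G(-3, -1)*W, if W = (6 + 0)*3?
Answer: 72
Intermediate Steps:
G(T, w) = -4*w
W = 18 (W = 6*3 = 18)
G(-3, -1)*W = -4*(-1)*18 = 4*18 = 72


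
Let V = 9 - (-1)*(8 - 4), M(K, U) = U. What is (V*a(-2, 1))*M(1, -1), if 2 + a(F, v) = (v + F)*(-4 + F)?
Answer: -52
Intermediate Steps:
a(F, v) = -2 + (-4 + F)*(F + v) (a(F, v) = -2 + (v + F)*(-4 + F) = -2 + (F + v)*(-4 + F) = -2 + (-4 + F)*(F + v))
V = 13 (V = 9 - (-1)*4 = 9 - 1*(-4) = 9 + 4 = 13)
(V*a(-2, 1))*M(1, -1) = (13*(-2 + (-2)² - 4*(-2) - 4*1 - 2*1))*(-1) = (13*(-2 + 4 + 8 - 4 - 2))*(-1) = (13*4)*(-1) = 52*(-1) = -52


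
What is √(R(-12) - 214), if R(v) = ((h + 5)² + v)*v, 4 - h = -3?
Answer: I*√1798 ≈ 42.403*I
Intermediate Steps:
h = 7 (h = 4 - 1*(-3) = 4 + 3 = 7)
R(v) = v*(144 + v) (R(v) = ((7 + 5)² + v)*v = (12² + v)*v = (144 + v)*v = v*(144 + v))
√(R(-12) - 214) = √(-12*(144 - 12) - 214) = √(-12*132 - 214) = √(-1584 - 214) = √(-1798) = I*√1798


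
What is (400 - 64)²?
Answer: 112896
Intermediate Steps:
(400 - 64)² = 336² = 112896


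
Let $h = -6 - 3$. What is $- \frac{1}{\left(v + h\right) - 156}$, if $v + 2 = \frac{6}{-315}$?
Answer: $\frac{105}{17537} \approx 0.0059873$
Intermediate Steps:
$v = - \frac{212}{105}$ ($v = -2 + \frac{6}{-315} = -2 + 6 \left(- \frac{1}{315}\right) = -2 - \frac{2}{105} = - \frac{212}{105} \approx -2.019$)
$h = -9$ ($h = -6 - 3 = -9$)
$- \frac{1}{\left(v + h\right) - 156} = - \frac{1}{\left(- \frac{212}{105} - 9\right) - 156} = - \frac{1}{- \frac{1157}{105} - 156} = - \frac{1}{- \frac{17537}{105}} = \left(-1\right) \left(- \frac{105}{17537}\right) = \frac{105}{17537}$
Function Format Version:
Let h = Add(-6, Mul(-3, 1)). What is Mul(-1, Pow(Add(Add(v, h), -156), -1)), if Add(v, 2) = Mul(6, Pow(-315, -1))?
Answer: Rational(105, 17537) ≈ 0.0059873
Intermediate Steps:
v = Rational(-212, 105) (v = Add(-2, Mul(6, Pow(-315, -1))) = Add(-2, Mul(6, Rational(-1, 315))) = Add(-2, Rational(-2, 105)) = Rational(-212, 105) ≈ -2.0190)
h = -9 (h = Add(-6, -3) = -9)
Mul(-1, Pow(Add(Add(v, h), -156), -1)) = Mul(-1, Pow(Add(Add(Rational(-212, 105), -9), -156), -1)) = Mul(-1, Pow(Add(Rational(-1157, 105), -156), -1)) = Mul(-1, Pow(Rational(-17537, 105), -1)) = Mul(-1, Rational(-105, 17537)) = Rational(105, 17537)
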